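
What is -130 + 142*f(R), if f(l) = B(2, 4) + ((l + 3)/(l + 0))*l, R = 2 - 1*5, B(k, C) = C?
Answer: 438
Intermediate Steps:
R = -3 (R = 2 - 5 = -3)
f(l) = 7 + l (f(l) = 4 + ((l + 3)/(l + 0))*l = 4 + ((3 + l)/l)*l = 4 + (3 + l) = 7 + l)
-130 + 142*f(R) = -130 + 142*(7 - 3) = -130 + 142*4 = -130 + 568 = 438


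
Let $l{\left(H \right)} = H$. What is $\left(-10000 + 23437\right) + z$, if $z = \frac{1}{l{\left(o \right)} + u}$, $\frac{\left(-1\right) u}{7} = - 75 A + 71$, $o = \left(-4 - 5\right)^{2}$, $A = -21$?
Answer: $\frac{153732716}{11441} \approx 13437.0$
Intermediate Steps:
$o = 81$ ($o = \left(-9\right)^{2} = 81$)
$u = -11522$ ($u = - 7 \left(\left(-75\right) \left(-21\right) + 71\right) = - 7 \left(1575 + 71\right) = \left(-7\right) 1646 = -11522$)
$z = - \frac{1}{11441}$ ($z = \frac{1}{81 - 11522} = \frac{1}{-11441} = - \frac{1}{11441} \approx -8.7405 \cdot 10^{-5}$)
$\left(-10000 + 23437\right) + z = \left(-10000 + 23437\right) - \frac{1}{11441} = 13437 - \frac{1}{11441} = \frac{153732716}{11441}$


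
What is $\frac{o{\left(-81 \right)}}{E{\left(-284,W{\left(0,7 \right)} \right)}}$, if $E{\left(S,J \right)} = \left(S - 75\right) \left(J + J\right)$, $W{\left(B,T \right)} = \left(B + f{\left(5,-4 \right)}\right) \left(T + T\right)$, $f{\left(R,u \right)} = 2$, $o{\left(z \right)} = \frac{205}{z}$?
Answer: $\frac{205}{1628424} \approx 0.00012589$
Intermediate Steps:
$W{\left(B,T \right)} = 2 T \left(2 + B\right)$ ($W{\left(B,T \right)} = \left(B + 2\right) \left(T + T\right) = \left(2 + B\right) 2 T = 2 T \left(2 + B\right)$)
$E{\left(S,J \right)} = 2 J \left(-75 + S\right)$ ($E{\left(S,J \right)} = \left(-75 + S\right) 2 J = 2 J \left(-75 + S\right)$)
$\frac{o{\left(-81 \right)}}{E{\left(-284,W{\left(0,7 \right)} \right)}} = \frac{205 \frac{1}{-81}}{2 \cdot 2 \cdot 7 \left(2 + 0\right) \left(-75 - 284\right)} = \frac{205 \left(- \frac{1}{81}\right)}{2 \cdot 2 \cdot 7 \cdot 2 \left(-359\right)} = - \frac{205}{81 \cdot 2 \cdot 28 \left(-359\right)} = - \frac{205}{81 \left(-20104\right)} = \left(- \frac{205}{81}\right) \left(- \frac{1}{20104}\right) = \frac{205}{1628424}$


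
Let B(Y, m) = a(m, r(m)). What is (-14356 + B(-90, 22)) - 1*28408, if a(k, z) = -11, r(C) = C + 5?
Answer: -42775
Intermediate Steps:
r(C) = 5 + C
B(Y, m) = -11
(-14356 + B(-90, 22)) - 1*28408 = (-14356 - 11) - 1*28408 = -14367 - 28408 = -42775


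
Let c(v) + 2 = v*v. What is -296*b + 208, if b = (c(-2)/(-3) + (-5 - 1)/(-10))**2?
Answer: 46504/225 ≈ 206.68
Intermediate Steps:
c(v) = -2 + v**2 (c(v) = -2 + v*v = -2 + v**2)
b = 1/225 (b = ((-2 + (-2)**2)/(-3) + (-5 - 1)/(-10))**2 = ((-2 + 4)*(-1/3) - 6*(-1/10))**2 = (2*(-1/3) + 3/5)**2 = (-2/3 + 3/5)**2 = (-1/15)**2 = 1/225 ≈ 0.0044444)
-296*b + 208 = -296*1/225 + 208 = -296/225 + 208 = 46504/225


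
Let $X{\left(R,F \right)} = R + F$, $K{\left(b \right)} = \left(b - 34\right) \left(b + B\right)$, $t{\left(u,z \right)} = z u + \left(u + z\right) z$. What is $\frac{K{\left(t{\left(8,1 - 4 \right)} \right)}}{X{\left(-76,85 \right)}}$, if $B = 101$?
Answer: $- \frac{4526}{9} \approx -502.89$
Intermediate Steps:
$t{\left(u,z \right)} = u z + z \left(u + z\right)$
$K{\left(b \right)} = \left(-34 + b\right) \left(101 + b\right)$ ($K{\left(b \right)} = \left(b - 34\right) \left(b + 101\right) = \left(-34 + b\right) \left(101 + b\right)$)
$X{\left(R,F \right)} = F + R$
$\frac{K{\left(t{\left(8,1 - 4 \right)} \right)}}{X{\left(-76,85 \right)}} = \frac{-3434 + \left(\left(1 - 4\right) \left(\left(1 - 4\right) + 2 \cdot 8\right)\right)^{2} + 67 \left(1 - 4\right) \left(\left(1 - 4\right) + 2 \cdot 8\right)}{85 - 76} = \frac{-3434 + \left(- 3 \left(-3 + 16\right)\right)^{2} + 67 \left(- 3 \left(-3 + 16\right)\right)}{9} = \left(-3434 + \left(\left(-3\right) 13\right)^{2} + 67 \left(\left(-3\right) 13\right)\right) \frac{1}{9} = \left(-3434 + \left(-39\right)^{2} + 67 \left(-39\right)\right) \frac{1}{9} = \left(-3434 + 1521 - 2613\right) \frac{1}{9} = \left(-4526\right) \frac{1}{9} = - \frac{4526}{9}$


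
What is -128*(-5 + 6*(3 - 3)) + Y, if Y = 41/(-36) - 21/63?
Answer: 22987/36 ≈ 638.53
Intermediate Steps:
Y = -53/36 (Y = 41*(-1/36) - 21*1/63 = -41/36 - ⅓ = -53/36 ≈ -1.4722)
-128*(-5 + 6*(3 - 3)) + Y = -128*(-5 + 6*(3 - 3)) - 53/36 = -128*(-5 + 6*0) - 53/36 = -128*(-5 + 0) - 53/36 = -128*(-5) - 53/36 = 640 - 53/36 = 22987/36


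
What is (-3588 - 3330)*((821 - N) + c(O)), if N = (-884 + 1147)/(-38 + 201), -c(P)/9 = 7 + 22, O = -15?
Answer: -629655606/163 ≈ -3.8629e+6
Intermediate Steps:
c(P) = -261 (c(P) = -9*(7 + 22) = -9*29 = -261)
N = 263/163 ≈ 1.6135
(-3588 - 3330)*((821 - N) + c(O)) = (-3588 - 3330)*((821 - 1*263/163) - 261) = -6918*((821 - 263/163) - 261) = -6918*(133560/163 - 261) = -6918*91017/163 = -629655606/163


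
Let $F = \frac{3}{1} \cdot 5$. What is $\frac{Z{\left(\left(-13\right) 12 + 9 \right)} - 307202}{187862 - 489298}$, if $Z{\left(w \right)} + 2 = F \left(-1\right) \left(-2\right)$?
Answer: $\frac{153587}{150718} \approx 1.019$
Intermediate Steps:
$F = 15$ ($F = 3 \cdot 1 \cdot 5 = 3 \cdot 5 = 15$)
$Z{\left(w \right)} = 28$ ($Z{\left(w \right)} = -2 + 15 \left(-1\right) \left(-2\right) = -2 - -30 = -2 + 30 = 28$)
$\frac{Z{\left(\left(-13\right) 12 + 9 \right)} - 307202}{187862 - 489298} = \frac{28 - 307202}{187862 - 489298} = - \frac{307174}{-301436} = \left(-307174\right) \left(- \frac{1}{301436}\right) = \frac{153587}{150718}$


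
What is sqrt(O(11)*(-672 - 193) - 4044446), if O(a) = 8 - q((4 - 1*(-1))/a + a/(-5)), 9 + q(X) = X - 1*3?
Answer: I*sqrt(491653954)/11 ≈ 2015.8*I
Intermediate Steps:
q(X) = -12 + X (q(X) = -9 + (X - 1*3) = -9 + (X - 3) = -9 + (-3 + X) = -12 + X)
O(a) = 20 - 5/a + a/5 (O(a) = 8 - (-12 + ((4 - 1*(-1))/a + a/(-5))) = 8 - (-12 + ((4 + 1)/a + a*(-1/5))) = 8 - (-12 + (5/a - a/5)) = 8 - (-12 + 5/a - a/5) = 8 + (12 - 5/a + a/5) = 20 - 5/a + a/5)
sqrt(O(11)*(-672 - 193) - 4044446) = sqrt((20 - 5/11 + (1/5)*11)*(-672 - 193) - 4044446) = sqrt((20 - 5*1/11 + 11/5)*(-865) - 4044446) = sqrt((20 - 5/11 + 11/5)*(-865) - 4044446) = sqrt((1196/55)*(-865) - 4044446) = sqrt(-206908/11 - 4044446) = sqrt(-44695814/11) = I*sqrt(491653954)/11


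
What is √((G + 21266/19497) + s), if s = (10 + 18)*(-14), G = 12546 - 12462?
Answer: I*√116666343570/19497 ≈ 17.519*I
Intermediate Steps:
G = 84
s = -392 (s = 28*(-14) = -392)
√((G + 21266/19497) + s) = √((84 + 21266/19497) - 392) = √(1659014/19497 - 392) = √(-5983810/19497) = I*√116666343570/19497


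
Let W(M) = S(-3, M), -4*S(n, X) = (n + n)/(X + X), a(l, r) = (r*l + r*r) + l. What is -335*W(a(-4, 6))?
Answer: -1005/32 ≈ -31.406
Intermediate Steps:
a(l, r) = l + r² + l*r (a(l, r) = (l*r + r²) + l = (r² + l*r) + l = l + r² + l*r)
S(n, X) = -n/(4*X) (S(n, X) = -(n + n)/(4*(X + X)) = -2*n/(4*(2*X)) = -2*n*1/(2*X)/4 = -n/(4*X))
W(M) = 3/(4*M) (W(M) = -¼*(-3)/M = 3/(4*M))
-335*W(a(-4, 6)) = -1005/(4*(-4 + 6² - 4*6)) = -1005/(4*(-4 + 36 - 24)) = -1005/(4*8) = -335*3/32 = -1005/32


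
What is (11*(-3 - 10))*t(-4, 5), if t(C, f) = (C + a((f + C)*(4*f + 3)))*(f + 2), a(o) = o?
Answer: -19019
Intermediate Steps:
t(C, f) = (2 + f)*(C + (3 + 4*f)*(C + f)) (t(C, f) = (C + (f + C)*(4*f + 3))*(f + 2) = (C + (C + f)*(3 + 4*f))*(2 + f) = (C + (3 + 4*f)*(C + f))*(2 + f) = (2 + f)*(C + (3 + 4*f)*(C + f)))
(11*(-3 - 10))*t(-4, 5) = (11*(-3 - 10))*(4*5**3 + 6*5 + 8*(-4) + 11*5**2 + 4*(-4)*5**2 + 12*(-4)*5) = (11*(-13))*(4*125 + 30 - 32 + 11*25 + 4*(-4)*25 - 240) = -143*(500 + 30 - 32 + 275 - 400 - 240) = -143*133 = -19019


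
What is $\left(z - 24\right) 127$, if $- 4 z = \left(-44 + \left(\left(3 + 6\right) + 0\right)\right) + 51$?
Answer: $-3556$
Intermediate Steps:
$z = -4$ ($z = - \frac{\left(-44 + \left(\left(3 + 6\right) + 0\right)\right) + 51}{4} = - \frac{\left(-44 + \left(9 + 0\right)\right) + 51}{4} = - \frac{\left(-44 + 9\right) + 51}{4} = - \frac{-35 + 51}{4} = \left(- \frac{1}{4}\right) 16 = -4$)
$\left(z - 24\right) 127 = \left(-4 - 24\right) 127 = \left(-28\right) 127 = -3556$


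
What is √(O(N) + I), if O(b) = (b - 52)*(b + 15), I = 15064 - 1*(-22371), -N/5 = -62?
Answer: √121285 ≈ 348.26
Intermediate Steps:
N = 310 (N = -5*(-62) = 310)
I = 37435 (I = 15064 + 22371 = 37435)
O(b) = (-52 + b)*(15 + b)
√(O(N) + I) = √((-780 + 310² - 37*310) + 37435) = √((-780 + 96100 - 11470) + 37435) = √(83850 + 37435) = √121285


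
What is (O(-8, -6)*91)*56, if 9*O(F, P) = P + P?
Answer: -20384/3 ≈ -6794.7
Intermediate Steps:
O(F, P) = 2*P/9 (O(F, P) = (P + P)/9 = (2*P)/9 = 2*P/9)
(O(-8, -6)*91)*56 = (((2/9)*(-6))*91)*56 = -4/3*91*56 = -364/3*56 = -20384/3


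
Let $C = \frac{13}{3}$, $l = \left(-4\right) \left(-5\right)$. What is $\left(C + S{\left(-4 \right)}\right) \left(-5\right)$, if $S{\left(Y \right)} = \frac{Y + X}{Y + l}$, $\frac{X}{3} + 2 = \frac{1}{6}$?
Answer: $- \frac{1795}{96} \approx -18.698$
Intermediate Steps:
$X = - \frac{11}{2}$ ($X = -6 + \frac{3}{6} = -6 + 3 \cdot \frac{1}{6} = -6 + \frac{1}{2} = - \frac{11}{2} \approx -5.5$)
$l = 20$
$S{\left(Y \right)} = \frac{- \frac{11}{2} + Y}{20 + Y}$ ($S{\left(Y \right)} = \frac{Y - \frac{11}{2}}{Y + 20} = \frac{- \frac{11}{2} + Y}{20 + Y}$)
$C = \frac{13}{3}$ ($C = 13 \cdot \frac{1}{3} = \frac{13}{3} \approx 4.3333$)
$\left(C + S{\left(-4 \right)}\right) \left(-5\right) = \left(\frac{13}{3} + \frac{- \frac{11}{2} - 4}{20 - 4}\right) \left(-5\right) = \left(\frac{13}{3} + \frac{1}{16} \left(- \frac{19}{2}\right)\right) \left(-5\right) = \left(\frac{13}{3} - \frac{19}{32}\right) \left(-5\right) = \frac{359}{96} \left(-5\right) = - \frac{1795}{96}$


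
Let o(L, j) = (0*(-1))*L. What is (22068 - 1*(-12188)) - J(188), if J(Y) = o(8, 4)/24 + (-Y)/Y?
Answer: 34257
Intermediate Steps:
o(L, j) = 0 (o(L, j) = 0*L = 0)
J(Y) = -1 (J(Y) = 0/24 + (-Y)/Y = 0*(1/24) - 1 = 0 - 1 = -1)
(22068 - 1*(-12188)) - J(188) = (22068 - 1*(-12188)) - 1*(-1) = (22068 + 12188) + 1 = 34256 + 1 = 34257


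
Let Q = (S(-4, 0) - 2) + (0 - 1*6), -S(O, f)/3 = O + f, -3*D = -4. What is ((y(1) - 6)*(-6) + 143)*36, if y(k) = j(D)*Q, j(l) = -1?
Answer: 7308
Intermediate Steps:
D = 4/3 (D = -⅓*(-4) = 4/3 ≈ 1.3333)
S(O, f) = -3*O - 3*f (S(O, f) = -3*(O + f) = -3*O - 3*f)
Q = 4 (Q = ((-3*(-4) - 3*0) - 2) + (0 - 1*6) = ((12 + 0) - 2) + (0 - 6) = (12 - 2) - 6 = 10 - 6 = 4)
y(k) = -4 (y(k) = -1*4 = -4)
((y(1) - 6)*(-6) + 143)*36 = ((-4 - 6)*(-6) + 143)*36 = (-10*(-6) + 143)*36 = (60 + 143)*36 = 203*36 = 7308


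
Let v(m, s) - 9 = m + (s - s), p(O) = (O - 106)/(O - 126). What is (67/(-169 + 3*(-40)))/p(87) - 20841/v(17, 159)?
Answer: -114505869/142766 ≈ -802.05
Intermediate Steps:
p(O) = (-106 + O)/(-126 + O)
v(m, s) = 9 + m (v(m, s) = 9 + (m + (s - s)) = 9 + (m + 0) = 9 + m)
(67/(-169 + 3*(-40)))/p(87) - 20841/v(17, 159) = (67/(-169 + 3*(-40)))/(((-106 + 87)/(-126 + 87))) - 20841/(9 + 17) = (67/(-169 - 120))/((-19/(-39))) - 20841/26 = (67/(-289))/((-1/39*(-19))) - 20841*1/26 = (67*(-1/289))/(19/39) - 20841/26 = -67/289*39/19 - 20841/26 = -2613/5491 - 20841/26 = -114505869/142766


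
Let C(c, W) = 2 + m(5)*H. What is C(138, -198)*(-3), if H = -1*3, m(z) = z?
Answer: 39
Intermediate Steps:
H = -3
C(c, W) = -13 (C(c, W) = 2 + 5*(-3) = 2 - 15 = -13)
C(138, -198)*(-3) = -13*(-3) = 39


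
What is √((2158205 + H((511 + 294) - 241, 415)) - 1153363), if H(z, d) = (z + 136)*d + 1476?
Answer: √1296818 ≈ 1138.8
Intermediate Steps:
H(z, d) = 1476 + d*(136 + z) (H(z, d) = (136 + z)*d + 1476 = d*(136 + z) + 1476 = 1476 + d*(136 + z))
√((2158205 + H((511 + 294) - 241, 415)) - 1153363) = √((2158205 + (1476 + 136*415 + 415*((511 + 294) - 241))) - 1153363) = √((2158205 + (1476 + 56440 + 415*(805 - 241))) - 1153363) = √((2158205 + (1476 + 56440 + 415*564)) - 1153363) = √((2158205 + (1476 + 56440 + 234060)) - 1153363) = √((2158205 + 291976) - 1153363) = √(2450181 - 1153363) = √1296818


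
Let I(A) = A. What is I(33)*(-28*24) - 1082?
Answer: -23258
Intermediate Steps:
I(33)*(-28*24) - 1082 = 33*(-28*24) - 1082 = 33*(-672) - 1082 = -22176 - 1082 = -23258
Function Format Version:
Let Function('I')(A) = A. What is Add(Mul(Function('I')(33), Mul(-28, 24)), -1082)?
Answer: -23258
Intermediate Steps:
Add(Mul(Function('I')(33), Mul(-28, 24)), -1082) = Add(Mul(33, Mul(-28, 24)), -1082) = Add(Mul(33, -672), -1082) = Add(-22176, -1082) = -23258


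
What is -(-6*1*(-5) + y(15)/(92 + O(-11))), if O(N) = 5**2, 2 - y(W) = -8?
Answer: -3520/117 ≈ -30.085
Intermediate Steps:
y(W) = 10 (y(W) = 2 - 1*(-8) = 2 + 8 = 10)
O(N) = 25
-(-6*1*(-5) + y(15)/(92 + O(-11))) = -(-6*1*(-5) + 10/(92 + 25)) = -(-6*(-5) + 10/117) = -(30 + (1/117)*10) = -(30 + 10/117) = -1*3520/117 = -3520/117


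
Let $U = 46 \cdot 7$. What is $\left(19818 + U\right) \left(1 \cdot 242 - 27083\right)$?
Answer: $-540577740$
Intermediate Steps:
$U = 322$
$\left(19818 + U\right) \left(1 \cdot 242 - 27083\right) = \left(19818 + 322\right) \left(1 \cdot 242 - 27083\right) = 20140 \left(242 - 27083\right) = 20140 \left(-26841\right) = -540577740$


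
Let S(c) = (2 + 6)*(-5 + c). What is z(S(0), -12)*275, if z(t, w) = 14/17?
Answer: 3850/17 ≈ 226.47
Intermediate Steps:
S(c) = -40 + 8*c (S(c) = 8*(-5 + c) = -40 + 8*c)
z(t, w) = 14/17 (z(t, w) = 14*(1/17) = 14/17)
z(S(0), -12)*275 = (14/17)*275 = 3850/17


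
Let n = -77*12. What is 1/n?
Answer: -1/924 ≈ -0.0010823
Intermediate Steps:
n = -924
1/n = 1/(-924) = -1/924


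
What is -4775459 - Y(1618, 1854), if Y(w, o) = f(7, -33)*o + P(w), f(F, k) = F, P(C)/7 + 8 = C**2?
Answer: -23113849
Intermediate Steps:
P(C) = -56 + 7*C**2
Y(w, o) = -56 + 7*o + 7*w**2 (Y(w, o) = 7*o + (-56 + 7*w**2) = -56 + 7*o + 7*w**2)
-4775459 - Y(1618, 1854) = -4775459 - (-56 + 7*1854 + 7*1618**2) = -4775459 - (-56 + 12978 + 7*2617924) = -4775459 - (-56 + 12978 + 18325468) = -4775459 - 1*18338390 = -4775459 - 18338390 = -23113849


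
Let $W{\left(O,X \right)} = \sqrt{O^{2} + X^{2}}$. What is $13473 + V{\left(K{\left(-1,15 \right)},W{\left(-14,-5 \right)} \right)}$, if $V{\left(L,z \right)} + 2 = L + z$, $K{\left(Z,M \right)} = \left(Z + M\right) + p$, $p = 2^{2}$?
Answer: $13489 + \sqrt{221} \approx 13504.0$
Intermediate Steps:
$p = 4$
$K{\left(Z,M \right)} = 4 + M + Z$ ($K{\left(Z,M \right)} = \left(Z + M\right) + 4 = \left(M + Z\right) + 4 = 4 + M + Z$)
$V{\left(L,z \right)} = -2 + L + z$ ($V{\left(L,z \right)} = -2 + \left(L + z\right) = -2 + L + z$)
$13473 + V{\left(K{\left(-1,15 \right)},W{\left(-14,-5 \right)} \right)} = 13473 + \left(-2 + \left(4 + 15 - 1\right) + \sqrt{\left(-14\right)^{2} + \left(-5\right)^{2}}\right) = 13473 + \left(-2 + 18 + \sqrt{196 + 25}\right) = 13473 + \left(-2 + 18 + \sqrt{221}\right) = 13473 + \left(16 + \sqrt{221}\right) = 13489 + \sqrt{221}$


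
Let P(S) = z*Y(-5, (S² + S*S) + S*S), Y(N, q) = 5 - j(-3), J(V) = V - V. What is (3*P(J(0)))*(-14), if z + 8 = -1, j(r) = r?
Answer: 3024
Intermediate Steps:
z = -9 (z = -8 - 1 = -9)
J(V) = 0
Y(N, q) = 8 (Y(N, q) = 5 - 1*(-3) = 5 + 3 = 8)
P(S) = -72 (P(S) = -9*8 = -72)
(3*P(J(0)))*(-14) = (3*(-72))*(-14) = -216*(-14) = 3024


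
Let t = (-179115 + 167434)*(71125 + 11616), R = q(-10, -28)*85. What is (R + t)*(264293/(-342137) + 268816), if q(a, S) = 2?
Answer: -88890351274084613049/342137 ≈ -2.5981e+14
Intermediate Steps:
R = 170 (R = 2*85 = 170)
t = -966497621 (t = -11681*82741 = -966497621)
(R + t)*(264293/(-342137) + 268816) = (170 - 966497621)*(264293/(-342137) + 268816) = -966497451*(264293*(-1/342137) + 268816) = -966497451*(-264293/342137 + 268816) = -966497451*91971635499/342137 = -88890351274084613049/342137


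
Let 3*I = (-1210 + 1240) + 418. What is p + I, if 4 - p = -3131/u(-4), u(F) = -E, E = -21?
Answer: 2117/7 ≈ 302.43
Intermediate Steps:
u(F) = 21 (u(F) = -1*(-21) = 21)
p = 3215/21 (p = 4 - (-3131)/21 = 4 - 1*(-3131/21) = 4 + 3131/21 = 3215/21 ≈ 153.10)
I = 448/3 (I = ((-1210 + 1240) + 418)/3 = (30 + 418)/3 = (⅓)*448 = 448/3 ≈ 149.33)
p + I = 3215/21 + 448/3 = 2117/7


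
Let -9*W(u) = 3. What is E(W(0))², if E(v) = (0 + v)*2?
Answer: 4/9 ≈ 0.44444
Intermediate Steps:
W(u) = -⅓ (W(u) = -⅑*3 = -⅓)
E(v) = 2*v (E(v) = v*2 = 2*v)
E(W(0))² = (2*(-⅓))² = (-⅔)² = 4/9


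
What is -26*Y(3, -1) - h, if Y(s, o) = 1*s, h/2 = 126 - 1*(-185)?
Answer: -700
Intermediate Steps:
h = 622 (h = 2*(126 - 1*(-185)) = 2*(126 + 185) = 2*311 = 622)
Y(s, o) = s
-26*Y(3, -1) - h = -26*3 - 1*622 = -78 - 622 = -700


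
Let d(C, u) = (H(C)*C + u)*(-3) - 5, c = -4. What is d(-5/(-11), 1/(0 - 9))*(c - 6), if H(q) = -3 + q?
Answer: 4340/363 ≈ 11.956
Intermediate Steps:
d(C, u) = -5 - 3*u - 3*C*(-3 + C) (d(C, u) = ((-3 + C)*C + u)*(-3) - 5 = (C*(-3 + C) + u)*(-3) - 5 = (u + C*(-3 + C))*(-3) - 5 = (-3*u - 3*C*(-3 + C)) - 5 = -5 - 3*u - 3*C*(-3 + C))
d(-5/(-11), 1/(0 - 9))*(c - 6) = (-5 - 3/(0 - 9) - 3*(-5/(-11))*(-3 - 5/(-11)))*(-4 - 6) = (-5 - 3/(-9) - 3*(-5*(-1/11))*(-3 - 5*(-1/11)))*(-10) = (-5 - 3*(-⅑) - 3*5/11*(-3 + 5/11))*(-10) = (-5 + ⅓ - 3*5/11*(-28/11))*(-10) = (-5 + ⅓ + 420/121)*(-10) = -434/363*(-10) = 4340/363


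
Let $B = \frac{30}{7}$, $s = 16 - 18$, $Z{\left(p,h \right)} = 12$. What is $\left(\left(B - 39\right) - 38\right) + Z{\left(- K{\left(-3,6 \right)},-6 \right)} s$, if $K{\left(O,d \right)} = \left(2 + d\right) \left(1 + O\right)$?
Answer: $- \frac{677}{7} \approx -96.714$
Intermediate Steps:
$K{\left(O,d \right)} = \left(1 + O\right) \left(2 + d\right)$
$s = -2$ ($s = 16 - 18 = -2$)
$B = \frac{30}{7}$ ($B = 30 \cdot \frac{1}{7} = \frac{30}{7} \approx 4.2857$)
$\left(\left(B - 39\right) - 38\right) + Z{\left(- K{\left(-3,6 \right)},-6 \right)} s = \left(\left(\frac{30}{7} - 39\right) - 38\right) + 12 \left(-2\right) = \left(- \frac{243}{7} - 38\right) - 24 = - \frac{509}{7} - 24 = - \frac{677}{7}$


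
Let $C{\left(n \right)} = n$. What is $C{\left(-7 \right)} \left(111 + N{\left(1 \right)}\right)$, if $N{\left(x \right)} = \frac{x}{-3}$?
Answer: $- \frac{2324}{3} \approx -774.67$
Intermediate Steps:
$N{\left(x \right)} = - \frac{x}{3}$ ($N{\left(x \right)} = x \left(- \frac{1}{3}\right) = - \frac{x}{3}$)
$C{\left(-7 \right)} \left(111 + N{\left(1 \right)}\right) = - 7 \left(111 - \frac{1}{3}\right) = \left(-7\right) \frac{332}{3} = - \frac{2324}{3}$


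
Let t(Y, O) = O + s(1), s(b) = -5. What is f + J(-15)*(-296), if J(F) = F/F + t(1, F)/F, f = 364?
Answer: -980/3 ≈ -326.67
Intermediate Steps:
t(Y, O) = -5 + O (t(Y, O) = O - 5 = -5 + O)
J(F) = 1 + (-5 + F)/F (J(F) = F/F + (-5 + F)/F = 1 + (-5 + F)/F)
f + J(-15)*(-296) = 364 + (2 - 5/(-15))*(-296) = 364 + (2 - 5*(-1/15))*(-296) = 364 + (2 + 1/3)*(-296) = 364 + (7/3)*(-296) = 364 - 2072/3 = -980/3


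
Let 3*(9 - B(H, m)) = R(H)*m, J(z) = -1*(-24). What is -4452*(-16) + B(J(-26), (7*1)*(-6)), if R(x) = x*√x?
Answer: 71241 + 672*√6 ≈ 72887.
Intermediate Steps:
R(x) = x^(3/2)
J(z) = 24
B(H, m) = 9 - m*H^(3/2)/3 (B(H, m) = 9 - H^(3/2)*m/3 = 9 - m*H^(3/2)/3)
-4452*(-16) + B(J(-26), (7*1)*(-6)) = -4452*(-16) + (9 - (7*1)*(-6)*24^(3/2)/3) = 71232 + (9 - 7*(-6)*48*√6/3) = 71232 + (9 - ⅓*(-42)*48*√6) = 71232 + (9 + 672*√6) = 71241 + 672*√6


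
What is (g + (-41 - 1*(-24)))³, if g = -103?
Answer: -1728000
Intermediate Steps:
(g + (-41 - 1*(-24)))³ = (-103 + (-41 - 1*(-24)))³ = (-103 + (-41 + 24))³ = (-103 - 17)³ = (-120)³ = -1728000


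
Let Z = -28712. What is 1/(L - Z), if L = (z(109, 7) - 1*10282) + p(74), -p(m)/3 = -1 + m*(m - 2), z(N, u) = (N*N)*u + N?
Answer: 1/85725 ≈ 1.1665e-5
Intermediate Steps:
z(N, u) = N + u*N² (z(N, u) = N²*u + N = u*N² + N = N + u*N²)
p(m) = 3 - 3*m*(-2 + m) (p(m) = -3*(-1 + m*(m - 2)) = -3*(-1 + m*(-2 + m)) = 3 - 3*m*(-2 + m))
L = 57013 (L = (109*(1 + 109*7) - 1*10282) + (3 - 3*74² + 6*74) = (109*(1 + 763) - 10282) + (3 - 3*5476 + 444) = (109*764 - 10282) + (3 - 16428 + 444) = (83276 - 10282) - 15981 = 72994 - 15981 = 57013)
1/(L - Z) = 1/(57013 - 1*(-28712)) = 1/(57013 + 28712) = 1/85725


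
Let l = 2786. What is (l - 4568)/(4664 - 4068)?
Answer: -891/298 ≈ -2.9899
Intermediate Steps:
(l - 4568)/(4664 - 4068) = (2786 - 4568)/(4664 - 4068) = -1782/596 = -1782*1/596 = -891/298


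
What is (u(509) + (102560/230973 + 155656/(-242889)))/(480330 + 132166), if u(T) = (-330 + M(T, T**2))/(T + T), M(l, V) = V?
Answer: 4834965990617561/11660007833064255072 ≈ 0.00041466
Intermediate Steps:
u(T) = (-330 + T**2)/(2*T) (u(T) = (-330 + T**2)/(T + T) = (-330 + T**2)/((2*T)) = (-330 + T**2)*(1/(2*T)) = (-330 + T**2)/(2*T))
(u(509) + (102560/230973 + 155656/(-242889)))/(480330 + 132166) = (((1/2)*509 - 165/509) + (102560/230973 + 155656/(-242889)))/(480330 + 132166) = ((509/2 - 165*1/509) + (102560*(1/230973) + 155656*(-1/242889)))/612496 = ((509/2 - 165/509) + (102560/230973 - 155656/242889))*(1/612496) = (258751/1018 - 3680545816/18700266999)*(1/612496) = (4834965990617561/19036871804982)*(1/612496) = 4834965990617561/11660007833064255072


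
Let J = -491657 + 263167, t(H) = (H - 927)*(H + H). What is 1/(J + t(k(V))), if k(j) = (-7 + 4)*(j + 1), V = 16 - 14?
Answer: -1/211642 ≈ -4.7250e-6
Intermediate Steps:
V = 2
k(j) = -3 - 3*j (k(j) = -3*(1 + j) = -3 - 3*j)
t(H) = 2*H*(-927 + H) (t(H) = (-927 + H)*(2*H) = 2*H*(-927 + H))
J = -228490
1/(J + t(k(V))) = 1/(-228490 + 2*(-3 - 3*2)*(-927 + (-3 - 3*2))) = 1/(-228490 + 2*(-3 - 6)*(-927 + (-3 - 6))) = 1/(-228490 + 2*(-9)*(-927 - 9)) = 1/(-228490 + 2*(-9)*(-936)) = 1/(-228490 + 16848) = 1/(-211642) = -1/211642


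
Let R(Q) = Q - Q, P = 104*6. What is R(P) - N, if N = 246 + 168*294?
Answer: -49638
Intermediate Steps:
P = 624
R(Q) = 0
N = 49638 (N = 246 + 49392 = 49638)
R(P) - N = 0 - 1*49638 = 0 - 49638 = -49638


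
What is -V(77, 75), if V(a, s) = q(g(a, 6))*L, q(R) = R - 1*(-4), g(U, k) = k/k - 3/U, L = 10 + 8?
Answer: -6876/77 ≈ -89.299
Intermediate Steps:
L = 18
g(U, k) = 1 - 3/U
q(R) = 4 + R (q(R) = R + 4 = 4 + R)
V(a, s) = 72 + 18*(-3 + a)/a (V(a, s) = (4 + (-3 + a)/a)*18 = 72 + 18*(-3 + a)/a)
-V(77, 75) = -(90 - 54/77) = -1*6876/77 = -6876/77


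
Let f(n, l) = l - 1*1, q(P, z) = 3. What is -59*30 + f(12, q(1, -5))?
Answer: -1768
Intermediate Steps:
f(n, l) = -1 + l (f(n, l) = l - 1 = -1 + l)
-59*30 + f(12, q(1, -5)) = -59*30 + (-1 + 3) = -1770 + 2 = -1768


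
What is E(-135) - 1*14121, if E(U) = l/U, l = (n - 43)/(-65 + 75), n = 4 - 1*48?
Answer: -6354421/450 ≈ -14121.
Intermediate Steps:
n = -44 (n = 4 - 48 = -44)
l = -87/10 (l = (-44 - 43)/(-65 + 75) = -87/10 ≈ -8.7000)
E(U) = -87/(10*U)
E(-135) - 1*14121 = -87/10/(-135) - 1*14121 = -87/10*(-1/135) - 14121 = 29/450 - 14121 = -6354421/450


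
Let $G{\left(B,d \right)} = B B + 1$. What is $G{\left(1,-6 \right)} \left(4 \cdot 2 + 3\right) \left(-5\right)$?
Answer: $-110$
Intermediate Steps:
$G{\left(B,d \right)} = 1 + B^{2}$ ($G{\left(B,d \right)} = B^{2} + 1 = 1 + B^{2}$)
$G{\left(1,-6 \right)} \left(4 \cdot 2 + 3\right) \left(-5\right) = \left(1 + 1^{2}\right) \left(4 \cdot 2 + 3\right) \left(-5\right) = \left(1 + 1\right) \left(8 + 3\right) \left(-5\right) = 2 \cdot 11 \left(-5\right) = 22 \left(-5\right) = -110$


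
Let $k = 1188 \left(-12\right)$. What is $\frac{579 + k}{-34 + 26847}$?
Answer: $- \frac{13677}{26813} \approx -0.51009$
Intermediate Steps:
$k = -14256$
$\frac{579 + k}{-34 + 26847} = \frac{579 - 14256}{-34 + 26847} = - \frac{13677}{26813}$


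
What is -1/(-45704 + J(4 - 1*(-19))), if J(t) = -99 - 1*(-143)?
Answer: 1/45660 ≈ 2.1901e-5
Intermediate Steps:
J(t) = 44 (J(t) = -99 + 143 = 44)
-1/(-45704 + J(4 - 1*(-19))) = -1/(-45704 + 44) = -1/(-45660) = -1*(-1/45660) = 1/45660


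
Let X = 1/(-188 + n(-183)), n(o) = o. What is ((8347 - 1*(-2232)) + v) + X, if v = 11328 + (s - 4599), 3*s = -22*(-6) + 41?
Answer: 19327984/1113 ≈ 17366.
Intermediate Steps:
s = 173/3 (s = (-22*(-6) + 41)/3 = (132 + 41)/3 = (⅓)*173 = 173/3 ≈ 57.667)
X = -1/371 (X = 1/(-188 - 183) = 1/(-371) = -1/371 ≈ -0.0026954)
v = 20360/3 (v = 11328 + (173/3 - 4599) = 11328 - 13624/3 = 20360/3 ≈ 6786.7)
((8347 - 1*(-2232)) + v) + X = ((8347 - 1*(-2232)) + 20360/3) - 1/371 = ((8347 + 2232) + 20360/3) - 1/371 = (10579 + 20360/3) - 1/371 = 52097/3 - 1/371 = 19327984/1113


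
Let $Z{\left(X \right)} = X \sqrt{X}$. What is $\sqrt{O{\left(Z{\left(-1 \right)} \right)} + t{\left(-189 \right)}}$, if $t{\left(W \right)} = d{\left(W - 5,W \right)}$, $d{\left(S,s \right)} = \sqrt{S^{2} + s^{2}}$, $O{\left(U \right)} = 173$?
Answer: $\sqrt{173 + \sqrt{73357}} \approx 21.068$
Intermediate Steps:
$Z{\left(X \right)} = X^{\frac{3}{2}}$
$t{\left(W \right)} = \sqrt{W^{2} + \left(-5 + W\right)^{2}}$ ($t{\left(W \right)} = \sqrt{\left(W - 5\right)^{2} + W^{2}} = \sqrt{\left(-5 + W\right)^{2} + W^{2}} = \sqrt{W^{2} + \left(-5 + W\right)^{2}}$)
$\sqrt{O{\left(Z{\left(-1 \right)} \right)} + t{\left(-189 \right)}} = \sqrt{173 + \sqrt{\left(-189\right)^{2} + \left(-5 - 189\right)^{2}}} = \sqrt{173 + \sqrt{35721 + \left(-194\right)^{2}}} = \sqrt{173 + \sqrt{35721 + 37636}} = \sqrt{173 + \sqrt{73357}}$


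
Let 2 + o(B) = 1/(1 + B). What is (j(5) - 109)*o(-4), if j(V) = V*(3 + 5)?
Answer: 161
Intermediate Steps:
j(V) = 8*V (j(V) = V*8 = 8*V)
o(B) = -2 + 1/(1 + B)
(j(5) - 109)*o(-4) = (8*5 - 109)*((-1 - 2*(-4))/(1 - 4)) = (40 - 109)*((-1 + 8)/(-3)) = -(-23)*7 = -69*(-7/3) = 161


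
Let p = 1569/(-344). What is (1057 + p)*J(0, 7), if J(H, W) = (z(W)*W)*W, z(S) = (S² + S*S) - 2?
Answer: 212878932/43 ≈ 4.9507e+6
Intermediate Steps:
z(S) = -2 + 2*S² (z(S) = (S² + S²) - 2 = 2*S² - 2 = -2 + 2*S²)
J(H, W) = W²*(-2 + 2*W²) (J(H, W) = ((-2 + 2*W²)*W)*W = (W*(-2 + 2*W²))*W = W²*(-2 + 2*W²))
p = -1569/344 (p = 1569*(-1/344) = -1569/344 ≈ -4.5610)
(1057 + p)*J(0, 7) = (1057 - 1569/344)*(2*7²*(-1 + 7²)) = 362039*(2*49*(-1 + 49))/344 = 362039*(2*49*48)/344 = (362039/344)*4704 = 212878932/43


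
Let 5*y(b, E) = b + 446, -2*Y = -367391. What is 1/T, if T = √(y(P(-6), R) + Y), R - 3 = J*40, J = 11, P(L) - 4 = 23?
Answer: √18379010/1837901 ≈ 0.0023326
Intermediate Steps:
Y = 367391/2 (Y = -½*(-367391) = 367391/2 ≈ 1.8370e+5)
P(L) = 27 (P(L) = 4 + 23 = 27)
R = 443 (R = 3 + 11*40 = 3 + 440 = 443)
y(b, E) = 446/5 + b/5 (y(b, E) = (b + 446)/5 = (446 + b)/5 = 446/5 + b/5)
T = √18379010/10 (T = √((446/5 + (⅕)*27) + 367391/2) = √((446/5 + 27/5) + 367391/2) = √(473/5 + 367391/2) = √(1837901/10) = √18379010/10 ≈ 428.71)
1/T = 1/(√18379010/10) = √18379010/1837901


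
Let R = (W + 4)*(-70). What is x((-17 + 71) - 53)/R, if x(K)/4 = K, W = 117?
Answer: -2/4235 ≈ -0.00047226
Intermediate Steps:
x(K) = 4*K
R = -8470 (R = (117 + 4)*(-70) = 121*(-70) = -8470)
x((-17 + 71) - 53)/R = (4*((-17 + 71) - 53))/(-8470) = (4*(54 - 53))*(-1/8470) = (4*1)*(-1/8470) = 4*(-1/8470) = -2/4235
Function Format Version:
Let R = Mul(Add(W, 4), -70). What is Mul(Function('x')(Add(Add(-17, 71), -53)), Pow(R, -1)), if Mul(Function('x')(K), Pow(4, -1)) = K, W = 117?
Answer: Rational(-2, 4235) ≈ -0.00047226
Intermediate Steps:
Function('x')(K) = Mul(4, K)
R = -8470 (R = Mul(Add(117, 4), -70) = Mul(121, -70) = -8470)
Mul(Function('x')(Add(Add(-17, 71), -53)), Pow(R, -1)) = Mul(Mul(4, Add(Add(-17, 71), -53)), Pow(-8470, -1)) = Mul(Mul(4, Add(54, -53)), Rational(-1, 8470)) = Mul(Mul(4, 1), Rational(-1, 8470)) = Mul(4, Rational(-1, 8470)) = Rational(-2, 4235)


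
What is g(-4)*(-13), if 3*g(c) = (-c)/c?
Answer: 13/3 ≈ 4.3333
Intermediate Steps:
g(c) = -⅓ (g(c) = ((-c)/c)/3 = (⅓)*(-1) = -⅓)
g(-4)*(-13) = -⅓*(-13) = 13/3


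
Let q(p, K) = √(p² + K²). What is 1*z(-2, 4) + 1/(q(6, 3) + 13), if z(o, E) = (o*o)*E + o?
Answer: 1749/124 - 3*√5/124 ≈ 14.051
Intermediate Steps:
z(o, E) = o + E*o² (z(o, E) = o²*E + o = E*o² + o = o + E*o²)
q(p, K) = √(K² + p²)
1*z(-2, 4) + 1/(q(6, 3) + 13) = 1*(-2*(1 + 4*(-2))) + 1/(√(3² + 6²) + 13) = 1*(-2*(1 - 8)) + 1/(√(9 + 36) + 13) = 1*(-2*(-7)) + 1/(√45 + 13) = 1*14 + 1/(3*√5 + 13) = 14 + 1/(13 + 3*√5)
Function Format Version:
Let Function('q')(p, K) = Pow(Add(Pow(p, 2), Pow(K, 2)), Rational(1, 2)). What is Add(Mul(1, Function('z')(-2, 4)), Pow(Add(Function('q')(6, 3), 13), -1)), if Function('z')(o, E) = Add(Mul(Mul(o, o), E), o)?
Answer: Add(Rational(1749, 124), Mul(Rational(-3, 124), Pow(5, Rational(1, 2)))) ≈ 14.051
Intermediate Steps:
Function('z')(o, E) = Add(o, Mul(E, Pow(o, 2))) (Function('z')(o, E) = Add(Mul(Pow(o, 2), E), o) = Add(Mul(E, Pow(o, 2)), o) = Add(o, Mul(E, Pow(o, 2))))
Function('q')(p, K) = Pow(Add(Pow(K, 2), Pow(p, 2)), Rational(1, 2))
Add(Mul(1, Function('z')(-2, 4)), Pow(Add(Function('q')(6, 3), 13), -1)) = Add(Mul(1, Mul(-2, Add(1, Mul(4, -2)))), Pow(Add(Pow(Add(Pow(3, 2), Pow(6, 2)), Rational(1, 2)), 13), -1)) = Add(Mul(1, Mul(-2, Add(1, -8))), Pow(Add(Pow(Add(9, 36), Rational(1, 2)), 13), -1)) = Add(Mul(1, Mul(-2, -7)), Pow(Add(Pow(45, Rational(1, 2)), 13), -1)) = Add(Mul(1, 14), Pow(Add(Mul(3, Pow(5, Rational(1, 2))), 13), -1)) = Add(14, Pow(Add(13, Mul(3, Pow(5, Rational(1, 2)))), -1))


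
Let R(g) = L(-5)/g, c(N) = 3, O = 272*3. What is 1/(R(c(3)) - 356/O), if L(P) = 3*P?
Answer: -204/1109 ≈ -0.18395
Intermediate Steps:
O = 816
R(g) = -15/g (R(g) = (3*(-5))/g = -15/g)
1/(R(c(3)) - 356/O) = 1/(-15/3 - 356/816) = 1/(-15*1/3 - 356*1/816) = 1/(-5 - 89/204) = 1/(-1109/204) = -204/1109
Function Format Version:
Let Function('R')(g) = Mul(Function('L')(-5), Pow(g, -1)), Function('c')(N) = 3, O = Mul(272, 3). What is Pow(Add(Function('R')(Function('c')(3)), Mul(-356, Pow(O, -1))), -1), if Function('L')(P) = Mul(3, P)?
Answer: Rational(-204, 1109) ≈ -0.18395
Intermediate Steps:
O = 816
Function('R')(g) = Mul(-15, Pow(g, -1)) (Function('R')(g) = Mul(Mul(3, -5), Pow(g, -1)) = Mul(-15, Pow(g, -1)))
Pow(Add(Function('R')(Function('c')(3)), Mul(-356, Pow(O, -1))), -1) = Pow(Add(Mul(-15, Pow(3, -1)), Mul(-356, Pow(816, -1))), -1) = Pow(Add(Mul(-15, Rational(1, 3)), Mul(-356, Rational(1, 816))), -1) = Pow(Add(-5, Rational(-89, 204)), -1) = Pow(Rational(-1109, 204), -1) = Rational(-204, 1109)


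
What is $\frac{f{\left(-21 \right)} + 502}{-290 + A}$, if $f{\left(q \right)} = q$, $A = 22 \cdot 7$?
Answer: $- \frac{481}{136} \approx -3.5368$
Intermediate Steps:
$A = 154$
$\frac{f{\left(-21 \right)} + 502}{-290 + A} = \frac{-21 + 502}{-290 + 154} = \frac{481}{-136} = 481 \left(- \frac{1}{136}\right) = - \frac{481}{136}$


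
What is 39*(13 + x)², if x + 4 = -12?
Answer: 351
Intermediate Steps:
x = -16 (x = -4 - 12 = -16)
39*(13 + x)² = 39*(13 - 16)² = 39*(-3)² = 39*9 = 351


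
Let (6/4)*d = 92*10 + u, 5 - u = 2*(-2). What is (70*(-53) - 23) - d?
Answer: -13057/3 ≈ -4352.3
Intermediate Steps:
u = 9 (u = 5 - 2*(-2) = 5 - 1*(-4) = 5 + 4 = 9)
d = 1858/3 (d = 2*(92*10 + 9)/3 = 2*(920 + 9)/3 = (⅔)*929 = 1858/3 ≈ 619.33)
(70*(-53) - 23) - d = (70*(-53) - 23) - 1*1858/3 = (-3710 - 23) - 1858/3 = -3733 - 1858/3 = -13057/3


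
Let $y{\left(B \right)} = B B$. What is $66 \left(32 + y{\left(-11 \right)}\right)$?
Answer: $10098$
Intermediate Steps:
$y{\left(B \right)} = B^{2}$
$66 \left(32 + y{\left(-11 \right)}\right) = 66 \left(32 + \left(-11\right)^{2}\right) = 66 \left(32 + 121\right) = 66 \cdot 153 = 10098$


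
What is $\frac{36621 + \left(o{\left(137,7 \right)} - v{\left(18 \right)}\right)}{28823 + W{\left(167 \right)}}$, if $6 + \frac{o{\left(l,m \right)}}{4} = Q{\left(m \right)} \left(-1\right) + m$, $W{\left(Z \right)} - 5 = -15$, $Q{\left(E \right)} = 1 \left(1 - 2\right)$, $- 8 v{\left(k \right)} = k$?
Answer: $\frac{146525}{115252} \approx 1.2713$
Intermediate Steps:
$v{\left(k \right)} = - \frac{k}{8}$
$Q{\left(E \right)} = -1$ ($Q{\left(E \right)} = 1 \left(-1\right) = -1$)
$W{\left(Z \right)} = -10$ ($W{\left(Z \right)} = 5 - 15 = -10$)
$o{\left(l,m \right)} = -20 + 4 m$ ($o{\left(l,m \right)} = -24 + 4 \left(\left(-1\right) \left(-1\right) + m\right) = -24 + 4 \left(1 + m\right) = -24 + \left(4 + 4 m\right) = -20 + 4 m$)
$\frac{36621 + \left(o{\left(137,7 \right)} - v{\left(18 \right)}\right)}{28823 + W{\left(167 \right)}} = \frac{36621 + \left(\left(-20 + 4 \cdot 7\right) - \left(- \frac{1}{8}\right) 18\right)}{28823 - 10} = \frac{36621 + \left(\left(-20 + 28\right) - - \frac{9}{4}\right)}{28813} = \left(36621 + \left(8 + \frac{9}{4}\right)\right) \frac{1}{28813} = \left(36621 + \frac{41}{4}\right) \frac{1}{28813} = \frac{146525}{4} \cdot \frac{1}{28813} = \frac{146525}{115252}$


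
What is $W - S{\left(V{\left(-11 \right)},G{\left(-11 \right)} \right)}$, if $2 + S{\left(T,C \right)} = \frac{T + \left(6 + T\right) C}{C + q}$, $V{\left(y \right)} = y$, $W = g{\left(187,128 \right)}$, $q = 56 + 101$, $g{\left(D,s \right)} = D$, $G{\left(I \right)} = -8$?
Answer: $\frac{28132}{149} \approx 188.81$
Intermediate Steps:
$q = 157$
$W = 187$
$S{\left(T,C \right)} = -2 + \frac{T + C \left(6 + T\right)}{157 + C}$ ($S{\left(T,C \right)} = -2 + \frac{T + \left(6 + T\right) C}{C + 157} = -2 + \frac{T + C \left(6 + T\right)}{157 + C}$)
$W - S{\left(V{\left(-11 \right)},G{\left(-11 \right)} \right)} = 187 - \frac{-314 - 11 + 4 \left(-8\right) - -88}{157 - 8} = 187 - \frac{-314 - 11 - 32 + 88}{149} = 187 - \frac{1}{149} \left(-269\right) = 187 - - \frac{269}{149} = 187 + \frac{269}{149} = \frac{28132}{149}$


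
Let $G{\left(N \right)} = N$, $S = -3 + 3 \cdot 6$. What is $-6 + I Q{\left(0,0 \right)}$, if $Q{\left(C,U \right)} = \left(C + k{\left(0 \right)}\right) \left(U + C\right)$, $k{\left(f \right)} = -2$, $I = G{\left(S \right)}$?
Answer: $-6$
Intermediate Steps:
$S = 15$ ($S = -3 + 18 = 15$)
$I = 15$
$Q{\left(C,U \right)} = \left(-2 + C\right) \left(C + U\right)$ ($Q{\left(C,U \right)} = \left(C - 2\right) \left(U + C\right) = \left(-2 + C\right) \left(C + U\right)$)
$-6 + I Q{\left(0,0 \right)} = -6 + 15 \left(0^{2} - 0 - 0 + 0 \cdot 0\right) = -6 + 15 \left(0 + 0 + 0 + 0\right) = -6 + 15 \cdot 0 = -6 + 0 = -6$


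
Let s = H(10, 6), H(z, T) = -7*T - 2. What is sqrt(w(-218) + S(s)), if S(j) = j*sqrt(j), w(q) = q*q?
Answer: 2*sqrt(11881 - 22*I*sqrt(11)) ≈ 218.0 - 0.66941*I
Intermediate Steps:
w(q) = q**2
H(z, T) = -2 - 7*T
s = -44 (s = -2 - 7*6 = -2 - 42 = -44)
S(j) = j**(3/2)
sqrt(w(-218) + S(s)) = sqrt((-218)**2 + (-44)**(3/2)) = sqrt(47524 - 88*I*sqrt(11))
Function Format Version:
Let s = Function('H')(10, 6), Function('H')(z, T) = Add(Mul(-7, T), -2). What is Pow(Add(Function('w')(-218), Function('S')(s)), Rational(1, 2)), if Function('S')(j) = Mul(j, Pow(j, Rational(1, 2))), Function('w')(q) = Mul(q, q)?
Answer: Mul(2, Pow(Add(11881, Mul(-22, I, Pow(11, Rational(1, 2)))), Rational(1, 2))) ≈ Add(218.00, Mul(-0.66941, I))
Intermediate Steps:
Function('w')(q) = Pow(q, 2)
Function('H')(z, T) = Add(-2, Mul(-7, T))
s = -44 (s = Add(-2, Mul(-7, 6)) = Add(-2, -42) = -44)
Function('S')(j) = Pow(j, Rational(3, 2))
Pow(Add(Function('w')(-218), Function('S')(s)), Rational(1, 2)) = Pow(Add(Pow(-218, 2), Pow(-44, Rational(3, 2))), Rational(1, 2)) = Pow(Add(47524, Mul(-88, I, Pow(11, Rational(1, 2)))), Rational(1, 2))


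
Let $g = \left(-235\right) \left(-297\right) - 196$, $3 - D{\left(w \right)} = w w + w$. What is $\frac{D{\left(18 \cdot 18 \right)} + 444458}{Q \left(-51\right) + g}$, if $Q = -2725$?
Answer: $\frac{339161}{208574} \approx 1.6261$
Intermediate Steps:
$D{\left(w \right)} = 3 - w - w^{2}$ ($D{\left(w \right)} = 3 - \left(w w + w\right) = 3 - \left(w^{2} + w\right) = 3 - \left(w + w^{2}\right) = 3 - w - w^{2}$)
$g = 69599$ ($g = 69795 - 196 = 69599$)
$\frac{D{\left(18 \cdot 18 \right)} + 444458}{Q \left(-51\right) + g} = \frac{\left(3 - 18 \cdot 18 - \left(18 \cdot 18\right)^{2}\right) + 444458}{\left(-2725\right) \left(-51\right) + 69599} = \frac{\left(3 - 324 - 324^{2}\right) + 444458}{138975 + 69599} = \frac{\left(3 - 324 - 104976\right) + 444458}{208574} = \left(\left(3 - 324 - 104976\right) + 444458\right) \frac{1}{208574} = \left(-105297 + 444458\right) \frac{1}{208574} = 339161 \cdot \frac{1}{208574} = \frac{339161}{208574}$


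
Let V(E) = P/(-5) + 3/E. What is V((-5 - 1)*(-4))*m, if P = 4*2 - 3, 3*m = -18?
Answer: 21/4 ≈ 5.2500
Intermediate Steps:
m = -6 (m = (1/3)*(-18) = -6)
P = 5 (P = 8 - 3 = 5)
V(E) = -1 + 3/E (V(E) = 5/(-5) + 3/E = 5*(-1/5) + 3/E = -1 + 3/E)
V((-5 - 1)*(-4))*m = ((3 - (-5 - 1)*(-4))/(((-5 - 1)*(-4))))*(-6) = ((3 - (-6)*(-4))/((-6*(-4))))*(-6) = ((3 - 1*24)/24)*(-6) = ((3 - 24)/24)*(-6) = ((1/24)*(-21))*(-6) = -7/8*(-6) = 21/4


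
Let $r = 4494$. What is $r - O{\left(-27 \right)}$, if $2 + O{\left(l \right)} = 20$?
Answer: $4476$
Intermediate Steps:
$O{\left(l \right)} = 18$ ($O{\left(l \right)} = -2 + 20 = 18$)
$r - O{\left(-27 \right)} = 4494 - 18 = 4476$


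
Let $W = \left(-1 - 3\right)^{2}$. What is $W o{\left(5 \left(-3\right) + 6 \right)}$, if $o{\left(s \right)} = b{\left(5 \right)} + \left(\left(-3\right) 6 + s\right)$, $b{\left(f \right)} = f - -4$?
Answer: $-288$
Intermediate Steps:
$b{\left(f \right)} = 4 + f$ ($b{\left(f \right)} = f + 4 = 4 + f$)
$W = 16$ ($W = \left(-4\right)^{2} = 16$)
$o{\left(s \right)} = -9 + s$ ($o{\left(s \right)} = \left(4 + 5\right) + \left(\left(-3\right) 6 + s\right) = 9 + \left(-18 + s\right) = -9 + s$)
$W o{\left(5 \left(-3\right) + 6 \right)} = 16 \left(-9 + \left(5 \left(-3\right) + 6\right)\right) = 16 \left(-9 + \left(-15 + 6\right)\right) = 16 \left(-9 - 9\right) = 16 \left(-18\right) = -288$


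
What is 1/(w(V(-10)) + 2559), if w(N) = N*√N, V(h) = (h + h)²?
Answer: 1/10559 ≈ 9.4706e-5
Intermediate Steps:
V(h) = 4*h² (V(h) = (2*h)² = 4*h²)
w(N) = N^(3/2)
1/(w(V(-10)) + 2559) = 1/((4*(-10)²)^(3/2) + 2559) = 1/((4*100)^(3/2) + 2559) = 1/(400^(3/2) + 2559) = 1/(8000 + 2559) = 1/10559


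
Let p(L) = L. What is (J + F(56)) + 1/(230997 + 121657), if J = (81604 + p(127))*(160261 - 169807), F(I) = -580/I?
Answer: -962997383260118/1234289 ≈ -7.8020e+8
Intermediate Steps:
J = -780204126 (J = (81604 + 127)*(160261 - 169807) = 81731*(-9546) = -780204126)
(J + F(56)) + 1/(230997 + 121657) = (-780204126 - 580/56) + 1/(230997 + 121657) = (-780204126 - 580*1/56) + 1/352654 = (-780204126 - 145/14) + 1/352654 = -10922857909/14 + 1/352654 = -962997383260118/1234289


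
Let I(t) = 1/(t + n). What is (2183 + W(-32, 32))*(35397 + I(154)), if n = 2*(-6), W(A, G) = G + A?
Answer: 10972576625/142 ≈ 7.7272e+7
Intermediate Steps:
W(A, G) = A + G
n = -12
I(t) = 1/(-12 + t) (I(t) = 1/(t - 12) = 1/(-12 + t))
(2183 + W(-32, 32))*(35397 + I(154)) = (2183 + (-32 + 32))*(35397 + 1/(-12 + 154)) = (2183 + 0)*(35397 + 1/142) = 2183*(35397 + 1/142) = 2183*(5026375/142) = 10972576625/142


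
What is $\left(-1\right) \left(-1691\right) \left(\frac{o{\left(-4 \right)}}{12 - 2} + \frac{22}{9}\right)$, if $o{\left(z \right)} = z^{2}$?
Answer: $\frac{307762}{45} \approx 6839.2$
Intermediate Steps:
$\left(-1\right) \left(-1691\right) \left(\frac{o{\left(-4 \right)}}{12 - 2} + \frac{22}{9}\right) = \left(-1\right) \left(-1691\right) \left(\frac{\left(-4\right)^{2}}{12 - 2} + \frac{22}{9}\right) = 1691 \left(\frac{16}{12 - 2} + 22 \cdot \frac{1}{9}\right) = 1691 \left(\frac{16}{10} + \frac{22}{9}\right) = 1691 \left(16 \cdot \frac{1}{10} + \frac{22}{9}\right) = 1691 \left(\frac{8}{5} + \frac{22}{9}\right) = 1691 \cdot \frac{182}{45} = \frac{307762}{45}$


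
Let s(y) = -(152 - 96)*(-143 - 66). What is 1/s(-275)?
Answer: 1/11704 ≈ 8.5441e-5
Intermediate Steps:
s(y) = 11704 (s(y) = -56*(-209) = -1*(-11704) = 11704)
1/s(-275) = 1/11704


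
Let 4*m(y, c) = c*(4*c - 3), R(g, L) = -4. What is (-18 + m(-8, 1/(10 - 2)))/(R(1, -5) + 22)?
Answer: -1157/1152 ≈ -1.0043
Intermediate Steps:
m(y, c) = c*(-3 + 4*c)/4 (m(y, c) = (c*(4*c - 3))/4 = (c*(-3 + 4*c))/4 = c*(-3 + 4*c)/4)
(-18 + m(-8, 1/(10 - 2)))/(R(1, -5) + 22) = (-18 + (-3 + 4/(10 - 2))/(4*(10 - 2)))/(-4 + 22) = (-18 + (1/4)*(-3 + 4/8)/8)/18 = (-18 + (1/4)*(1/8)*(-3 + 4*(1/8)))*(1/18) = (-18 + (1/4)*(1/8)*(-3 + 1/2))*(1/18) = (-18 + (1/4)*(1/8)*(-5/2))*(1/18) = (-18 - 5/64)*(1/18) = -1157/64*1/18 = -1157/1152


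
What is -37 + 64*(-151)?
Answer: -9701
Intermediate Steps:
-37 + 64*(-151) = -37 - 9664 = -9701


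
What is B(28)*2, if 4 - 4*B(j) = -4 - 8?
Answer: 8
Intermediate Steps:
B(j) = 4 (B(j) = 1 - (-4 - 8)/4 = 1 - ¼*(-12) = 1 + 3 = 4)
B(28)*2 = 4*2 = 8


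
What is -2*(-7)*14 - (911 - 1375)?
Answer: 660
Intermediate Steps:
-2*(-7)*14 - (911 - 1375) = 14*14 - 1*(-464) = 196 + 464 = 660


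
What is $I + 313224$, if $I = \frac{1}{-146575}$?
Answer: $\frac{45910807799}{146575} \approx 3.1322 \cdot 10^{5}$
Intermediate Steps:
$I = - \frac{1}{146575} \approx -6.8224 \cdot 10^{-6}$
$I + 313224 = - \frac{1}{146575} + 313224 = \frac{45910807799}{146575}$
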